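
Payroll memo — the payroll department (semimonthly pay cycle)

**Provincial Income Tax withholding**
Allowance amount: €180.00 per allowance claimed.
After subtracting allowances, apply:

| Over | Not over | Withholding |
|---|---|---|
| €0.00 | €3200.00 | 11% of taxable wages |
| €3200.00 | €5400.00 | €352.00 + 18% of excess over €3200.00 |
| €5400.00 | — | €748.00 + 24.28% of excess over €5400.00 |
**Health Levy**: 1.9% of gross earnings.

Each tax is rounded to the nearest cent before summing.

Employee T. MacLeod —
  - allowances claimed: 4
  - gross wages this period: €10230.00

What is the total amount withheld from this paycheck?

€1940.28

Provincial Income Tax: taxable = €10230.00 − 4×€180.00 = €9510.00
  €748.00 + 24.28% × (€9510.00 − €5400.00) = €748.00 + 24.28% × €4110.00 = €1745.91
Health Levy: 1.9% × €10230.00 = €194.37
Total: €1745.91 + €194.37 = €1940.28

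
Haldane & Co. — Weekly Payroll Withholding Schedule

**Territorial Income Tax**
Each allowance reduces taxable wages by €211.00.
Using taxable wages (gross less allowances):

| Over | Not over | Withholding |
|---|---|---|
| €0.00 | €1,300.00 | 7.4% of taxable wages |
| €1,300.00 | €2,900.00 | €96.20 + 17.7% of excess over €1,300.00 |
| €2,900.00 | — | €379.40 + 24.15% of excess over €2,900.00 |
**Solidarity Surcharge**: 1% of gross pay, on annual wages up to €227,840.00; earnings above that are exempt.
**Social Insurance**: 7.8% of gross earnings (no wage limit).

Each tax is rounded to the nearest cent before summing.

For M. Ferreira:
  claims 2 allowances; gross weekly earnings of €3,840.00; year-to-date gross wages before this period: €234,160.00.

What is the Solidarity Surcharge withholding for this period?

€0.00

Solidarity Surcharge: YTD €234,160.00 ≥ cap €227,840.00 → €0.00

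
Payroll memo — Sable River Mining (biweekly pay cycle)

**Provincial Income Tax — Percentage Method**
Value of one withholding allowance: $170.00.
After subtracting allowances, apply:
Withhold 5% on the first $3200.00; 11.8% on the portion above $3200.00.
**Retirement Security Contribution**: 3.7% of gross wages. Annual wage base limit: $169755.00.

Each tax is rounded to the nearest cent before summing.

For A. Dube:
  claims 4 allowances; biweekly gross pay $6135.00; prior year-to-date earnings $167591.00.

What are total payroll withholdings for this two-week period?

$506.16

Provincial Income Tax: taxable = $6135.00 − 4×$170.00 = $5455.00
  $160.00 + 11.8% × ($5455.00 − $3200.00) = $160.00 + 11.8% × $2255.00 = $426.09
Retirement Security Contribution: cap $169755.00 − YTD $167591.00 = $2164.00 subject; 3.7% × $2164.00 = $80.07
Total: $426.09 + $80.07 = $506.16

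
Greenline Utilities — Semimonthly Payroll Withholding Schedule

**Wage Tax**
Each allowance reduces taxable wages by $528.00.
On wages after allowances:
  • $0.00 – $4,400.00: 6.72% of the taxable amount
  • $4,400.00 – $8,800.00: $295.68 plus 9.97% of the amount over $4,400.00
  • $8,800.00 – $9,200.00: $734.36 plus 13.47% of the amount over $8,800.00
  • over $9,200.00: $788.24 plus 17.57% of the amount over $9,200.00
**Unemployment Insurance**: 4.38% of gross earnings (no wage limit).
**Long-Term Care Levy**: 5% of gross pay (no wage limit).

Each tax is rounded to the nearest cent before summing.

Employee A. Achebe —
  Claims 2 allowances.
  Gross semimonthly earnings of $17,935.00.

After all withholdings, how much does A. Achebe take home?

Wage Tax: taxable = $17,935.00 − 2×$528.00 = $16,879.00
  $788.24 + 17.57% × ($16,879.00 − $9,200.00) = $788.24 + 17.57% × $7,679.00 = $2,137.44
Unemployment Insurance: 4.38% × $17,935.00 = $785.55
Long-Term Care Levy: 5% × $17,935.00 = $896.75
Total withheld: $2,137.44 + $785.55 + $896.75 = $3,819.74
Net pay: $17,935.00 − $3,819.74 = $14,115.26

$14,115.26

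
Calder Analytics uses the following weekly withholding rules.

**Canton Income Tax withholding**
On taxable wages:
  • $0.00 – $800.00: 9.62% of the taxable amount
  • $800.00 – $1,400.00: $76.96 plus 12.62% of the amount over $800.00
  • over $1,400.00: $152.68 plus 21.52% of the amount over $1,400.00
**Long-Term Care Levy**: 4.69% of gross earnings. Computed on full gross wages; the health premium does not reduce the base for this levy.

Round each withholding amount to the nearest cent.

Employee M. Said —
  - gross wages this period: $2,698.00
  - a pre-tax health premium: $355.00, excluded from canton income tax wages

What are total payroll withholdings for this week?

Canton Income Tax: taxable = $2,698.00 − $355.00 = $2,343.00
  $152.68 + 21.52% × ($2,343.00 − $1,400.00) = $152.68 + 21.52% × $943.00 = $355.61
Long-Term Care Levy: 4.69% × $2,698.00 = $126.54
Total: $355.61 + $126.54 = $482.15

$482.15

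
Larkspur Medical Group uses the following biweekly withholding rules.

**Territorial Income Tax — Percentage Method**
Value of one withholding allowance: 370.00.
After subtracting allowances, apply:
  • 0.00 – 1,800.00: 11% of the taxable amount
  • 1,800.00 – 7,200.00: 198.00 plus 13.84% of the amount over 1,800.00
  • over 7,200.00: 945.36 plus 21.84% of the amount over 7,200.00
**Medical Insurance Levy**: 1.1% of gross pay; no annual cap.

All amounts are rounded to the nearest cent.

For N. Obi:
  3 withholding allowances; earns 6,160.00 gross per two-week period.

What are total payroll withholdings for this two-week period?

715.56

Territorial Income Tax: taxable = 6,160.00 − 3×370.00 = 5,050.00
  198.00 + 13.84% × (5,050.00 − 1,800.00) = 198.00 + 13.84% × 3,250.00 = 647.80
Medical Insurance Levy: 1.1% × 6,160.00 = 67.76
Total: 647.80 + 67.76 = 715.56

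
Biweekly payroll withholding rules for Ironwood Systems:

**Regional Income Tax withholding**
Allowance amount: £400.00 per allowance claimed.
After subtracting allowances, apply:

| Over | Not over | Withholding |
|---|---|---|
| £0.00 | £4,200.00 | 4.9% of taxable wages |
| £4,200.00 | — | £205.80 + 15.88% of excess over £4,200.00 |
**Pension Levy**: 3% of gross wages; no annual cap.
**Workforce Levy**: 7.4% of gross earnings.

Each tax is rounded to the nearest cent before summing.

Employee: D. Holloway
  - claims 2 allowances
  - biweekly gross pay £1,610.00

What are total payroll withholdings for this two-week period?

£207.13

Regional Income Tax: taxable = £1,610.00 − 2×£400.00 = £810.00
  4.9% × £810.00 = £39.69
Pension Levy: 3% × £1,610.00 = £48.30
Workforce Levy: 7.4% × £1,610.00 = £119.14
Total: £39.69 + £48.30 + £119.14 = £207.13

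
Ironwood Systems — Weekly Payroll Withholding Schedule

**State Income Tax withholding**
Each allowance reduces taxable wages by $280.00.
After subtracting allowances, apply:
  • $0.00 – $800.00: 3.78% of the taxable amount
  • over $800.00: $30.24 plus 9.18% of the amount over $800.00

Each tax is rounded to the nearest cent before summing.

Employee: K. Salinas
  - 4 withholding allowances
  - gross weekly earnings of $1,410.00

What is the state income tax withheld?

State Income Tax: taxable = $1,410.00 − 4×$280.00 = $290.00
  3.78% × $290.00 = $10.96

$10.96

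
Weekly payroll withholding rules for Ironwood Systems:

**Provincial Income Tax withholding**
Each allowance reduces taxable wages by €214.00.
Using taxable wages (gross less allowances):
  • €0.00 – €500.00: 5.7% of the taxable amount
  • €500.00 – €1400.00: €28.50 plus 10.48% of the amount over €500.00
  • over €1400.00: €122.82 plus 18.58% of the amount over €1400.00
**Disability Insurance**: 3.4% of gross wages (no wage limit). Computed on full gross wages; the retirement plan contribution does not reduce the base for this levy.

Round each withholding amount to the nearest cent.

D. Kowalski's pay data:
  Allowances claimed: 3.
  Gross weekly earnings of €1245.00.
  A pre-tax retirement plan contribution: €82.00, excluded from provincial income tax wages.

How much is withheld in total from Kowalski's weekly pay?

Provincial Income Tax: taxable = €1245.00 − €82.00 − 3×€214.00 = €521.00
  €28.50 + 10.48% × (€521.00 − €500.00) = €28.50 + 10.48% × €21.00 = €30.70
Disability Insurance: 3.4% × €1245.00 = €42.33
Total: €30.70 + €42.33 = €73.03

€73.03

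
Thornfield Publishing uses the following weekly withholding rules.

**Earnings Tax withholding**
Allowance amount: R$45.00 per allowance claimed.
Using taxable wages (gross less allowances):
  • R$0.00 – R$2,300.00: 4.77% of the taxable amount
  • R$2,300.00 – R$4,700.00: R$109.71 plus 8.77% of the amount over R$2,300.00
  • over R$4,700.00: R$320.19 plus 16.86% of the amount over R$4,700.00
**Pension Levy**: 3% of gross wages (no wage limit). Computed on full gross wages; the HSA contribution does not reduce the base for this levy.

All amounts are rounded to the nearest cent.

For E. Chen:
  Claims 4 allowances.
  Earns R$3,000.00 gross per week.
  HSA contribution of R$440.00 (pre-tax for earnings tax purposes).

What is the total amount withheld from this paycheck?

R$206.73

Earnings Tax: taxable = R$3,000.00 − R$440.00 − 4×R$45.00 = R$2,380.00
  R$109.71 + 8.77% × (R$2,380.00 − R$2,300.00) = R$109.71 + 8.77% × R$80.00 = R$116.73
Pension Levy: 3% × R$3,000.00 = R$90.00
Total: R$116.73 + R$90.00 = R$206.73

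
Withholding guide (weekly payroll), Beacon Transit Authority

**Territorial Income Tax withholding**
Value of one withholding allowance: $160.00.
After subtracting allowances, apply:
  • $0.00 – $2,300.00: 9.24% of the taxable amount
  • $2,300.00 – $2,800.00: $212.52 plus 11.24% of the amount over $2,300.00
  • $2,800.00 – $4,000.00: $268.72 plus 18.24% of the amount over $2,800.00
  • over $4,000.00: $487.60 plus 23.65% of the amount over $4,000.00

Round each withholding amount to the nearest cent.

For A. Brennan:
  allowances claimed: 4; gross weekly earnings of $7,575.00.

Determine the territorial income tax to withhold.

Territorial Income Tax: taxable = $7,575.00 − 4×$160.00 = $6,935.00
  $487.60 + 23.65% × ($6,935.00 − $4,000.00) = $487.60 + 23.65% × $2,935.00 = $1,181.73

$1,181.73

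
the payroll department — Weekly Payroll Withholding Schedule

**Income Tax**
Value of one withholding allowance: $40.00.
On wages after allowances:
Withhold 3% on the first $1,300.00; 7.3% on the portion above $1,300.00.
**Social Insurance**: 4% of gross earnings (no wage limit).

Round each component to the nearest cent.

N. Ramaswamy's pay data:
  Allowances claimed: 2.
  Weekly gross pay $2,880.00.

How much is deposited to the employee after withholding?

Income Tax: taxable = $2,880.00 − 2×$40.00 = $2,800.00
  $39.00 + 7.3% × ($2,800.00 − $1,300.00) = $39.00 + 7.3% × $1,500.00 = $148.50
Social Insurance: 4% × $2,880.00 = $115.20
Total withheld: $148.50 + $115.20 = $263.70
Net pay: $2,880.00 − $263.70 = $2,616.30

$2,616.30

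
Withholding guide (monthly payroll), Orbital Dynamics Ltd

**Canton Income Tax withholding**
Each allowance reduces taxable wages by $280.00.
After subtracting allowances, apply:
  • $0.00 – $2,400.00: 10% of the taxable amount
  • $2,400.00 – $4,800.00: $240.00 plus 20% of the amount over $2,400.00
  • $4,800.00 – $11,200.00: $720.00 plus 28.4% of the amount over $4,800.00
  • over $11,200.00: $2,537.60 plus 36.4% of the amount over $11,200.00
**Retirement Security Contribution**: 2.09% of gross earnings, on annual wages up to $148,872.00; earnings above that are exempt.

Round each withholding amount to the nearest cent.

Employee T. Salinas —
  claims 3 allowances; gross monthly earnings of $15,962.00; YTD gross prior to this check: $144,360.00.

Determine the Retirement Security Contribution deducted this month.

$94.30

Retirement Security Contribution: cap $148,872.00 − YTD $144,360.00 = $4,512.00 subject; 2.09% × $4,512.00 = $94.30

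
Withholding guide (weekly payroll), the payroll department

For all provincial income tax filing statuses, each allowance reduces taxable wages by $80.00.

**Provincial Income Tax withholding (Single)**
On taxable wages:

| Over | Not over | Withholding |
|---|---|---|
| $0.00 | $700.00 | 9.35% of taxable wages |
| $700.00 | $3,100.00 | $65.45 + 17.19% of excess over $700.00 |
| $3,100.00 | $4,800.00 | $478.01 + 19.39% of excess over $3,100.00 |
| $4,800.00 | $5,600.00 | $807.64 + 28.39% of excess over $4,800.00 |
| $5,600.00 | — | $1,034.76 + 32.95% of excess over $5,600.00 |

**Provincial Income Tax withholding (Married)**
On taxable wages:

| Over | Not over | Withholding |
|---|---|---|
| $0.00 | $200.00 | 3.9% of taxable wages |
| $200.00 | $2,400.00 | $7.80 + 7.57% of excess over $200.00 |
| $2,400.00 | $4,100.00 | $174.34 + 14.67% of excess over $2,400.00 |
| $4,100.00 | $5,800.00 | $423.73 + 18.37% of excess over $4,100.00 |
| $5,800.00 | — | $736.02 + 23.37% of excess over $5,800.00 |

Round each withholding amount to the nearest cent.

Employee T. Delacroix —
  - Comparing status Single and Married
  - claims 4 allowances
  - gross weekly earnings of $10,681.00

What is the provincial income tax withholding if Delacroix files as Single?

Provincial Income Tax (Single): taxable = $10,681.00 − 4×$80.00 = $10,361.00
  $1,034.76 + 32.95% × ($10,361.00 − $5,600.00) = $1,034.76 + 32.95% × $4,761.00 = $2,603.51

$2,603.51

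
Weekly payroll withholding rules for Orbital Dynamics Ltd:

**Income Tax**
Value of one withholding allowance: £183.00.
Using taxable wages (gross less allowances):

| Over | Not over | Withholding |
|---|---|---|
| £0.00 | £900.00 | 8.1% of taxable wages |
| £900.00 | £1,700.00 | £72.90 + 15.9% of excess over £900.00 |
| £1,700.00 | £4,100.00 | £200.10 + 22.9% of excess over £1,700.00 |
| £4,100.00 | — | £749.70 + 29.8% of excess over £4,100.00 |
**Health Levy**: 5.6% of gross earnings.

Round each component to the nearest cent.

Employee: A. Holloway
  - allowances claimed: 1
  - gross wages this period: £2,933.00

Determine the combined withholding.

Income Tax: taxable = £2,933.00 − 1×£183.00 = £2,750.00
  £200.10 + 22.9% × (£2,750.00 − £1,700.00) = £200.10 + 22.9% × £1,050.00 = £440.55
Health Levy: 5.6% × £2,933.00 = £164.25
Total: £440.55 + £164.25 = £604.80

£604.80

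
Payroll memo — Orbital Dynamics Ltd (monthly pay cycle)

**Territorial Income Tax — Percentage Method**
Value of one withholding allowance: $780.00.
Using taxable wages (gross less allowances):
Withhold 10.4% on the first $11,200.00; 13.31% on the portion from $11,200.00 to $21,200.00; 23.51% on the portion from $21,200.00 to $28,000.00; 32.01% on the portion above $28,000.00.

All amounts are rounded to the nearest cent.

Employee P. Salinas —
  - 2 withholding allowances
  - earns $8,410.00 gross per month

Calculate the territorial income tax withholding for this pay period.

Territorial Income Tax: taxable = $8,410.00 − 2×$780.00 = $6,850.00
  10.4% × $6,850.00 = $712.40

$712.40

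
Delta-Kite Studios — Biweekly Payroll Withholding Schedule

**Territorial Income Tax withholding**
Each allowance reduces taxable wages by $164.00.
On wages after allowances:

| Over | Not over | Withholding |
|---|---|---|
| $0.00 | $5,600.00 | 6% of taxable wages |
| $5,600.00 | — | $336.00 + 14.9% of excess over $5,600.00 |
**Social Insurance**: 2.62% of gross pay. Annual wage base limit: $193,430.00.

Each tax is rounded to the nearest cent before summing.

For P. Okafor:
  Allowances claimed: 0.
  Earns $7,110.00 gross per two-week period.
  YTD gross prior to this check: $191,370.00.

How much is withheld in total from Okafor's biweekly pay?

Territorial Income Tax: taxable = $7,110.00
  $336.00 + 14.9% × ($7,110.00 − $5,600.00) = $336.00 + 14.9% × $1,510.00 = $560.99
Social Insurance: cap $193,430.00 − YTD $191,370.00 = $2,060.00 subject; 2.62% × $2,060.00 = $53.97
Total: $560.99 + $53.97 = $614.96

$614.96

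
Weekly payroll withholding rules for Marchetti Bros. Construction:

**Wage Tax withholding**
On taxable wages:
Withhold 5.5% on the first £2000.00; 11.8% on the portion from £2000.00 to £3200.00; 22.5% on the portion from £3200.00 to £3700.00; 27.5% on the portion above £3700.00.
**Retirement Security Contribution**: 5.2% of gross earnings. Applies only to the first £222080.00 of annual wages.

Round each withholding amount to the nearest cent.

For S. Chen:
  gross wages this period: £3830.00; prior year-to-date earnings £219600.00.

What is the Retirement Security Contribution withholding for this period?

£128.96

Retirement Security Contribution: cap £222080.00 − YTD £219600.00 = £2480.00 subject; 5.2% × £2480.00 = £128.96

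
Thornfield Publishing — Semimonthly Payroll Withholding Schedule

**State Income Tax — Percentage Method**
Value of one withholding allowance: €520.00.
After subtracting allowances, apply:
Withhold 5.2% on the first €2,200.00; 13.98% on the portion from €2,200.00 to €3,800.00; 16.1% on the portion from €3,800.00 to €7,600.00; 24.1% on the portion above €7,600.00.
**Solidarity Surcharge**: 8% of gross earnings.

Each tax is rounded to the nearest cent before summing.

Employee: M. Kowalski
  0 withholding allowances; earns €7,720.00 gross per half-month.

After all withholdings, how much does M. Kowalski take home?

€6,123.60

State Income Tax: taxable = €7,720.00
  €949.88 + 24.1% × (€7,720.00 − €7,600.00) = €949.88 + 24.1% × €120.00 = €978.80
Solidarity Surcharge: 8% × €7,720.00 = €617.60
Total withheld: €978.80 + €617.60 = €1,596.40
Net pay: €7,720.00 − €1,596.40 = €6,123.60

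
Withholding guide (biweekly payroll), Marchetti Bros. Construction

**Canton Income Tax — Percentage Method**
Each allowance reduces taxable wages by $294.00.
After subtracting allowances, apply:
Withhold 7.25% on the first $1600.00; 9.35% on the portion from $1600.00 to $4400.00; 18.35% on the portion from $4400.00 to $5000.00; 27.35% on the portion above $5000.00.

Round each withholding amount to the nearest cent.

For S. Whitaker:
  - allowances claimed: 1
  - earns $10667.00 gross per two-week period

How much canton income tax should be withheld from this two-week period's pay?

Canton Income Tax: taxable = $10667.00 − 1×$294.00 = $10373.00
  $487.90 + 27.35% × ($10373.00 − $5000.00) = $487.90 + 27.35% × $5373.00 = $1957.42

$1957.42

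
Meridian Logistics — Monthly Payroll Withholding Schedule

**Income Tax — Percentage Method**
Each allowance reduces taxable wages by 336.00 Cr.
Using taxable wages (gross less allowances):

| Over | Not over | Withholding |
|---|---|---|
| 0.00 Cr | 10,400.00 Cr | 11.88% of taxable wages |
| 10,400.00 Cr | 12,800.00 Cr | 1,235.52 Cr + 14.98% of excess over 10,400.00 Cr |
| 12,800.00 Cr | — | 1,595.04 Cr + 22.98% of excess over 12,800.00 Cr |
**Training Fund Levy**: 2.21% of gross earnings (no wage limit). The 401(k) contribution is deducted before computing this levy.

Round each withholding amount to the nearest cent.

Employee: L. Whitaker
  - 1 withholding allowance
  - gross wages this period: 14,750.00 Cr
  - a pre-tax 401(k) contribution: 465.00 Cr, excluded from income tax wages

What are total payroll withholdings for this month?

2,174.78 Cr

Income Tax: taxable = 14,750.00 Cr − 465.00 Cr − 1×336.00 Cr = 13,949.00 Cr
  1,595.04 Cr + 22.98% × (13,949.00 Cr − 12,800.00 Cr) = 1,595.04 Cr + 22.98% × 1,149.00 Cr = 1,859.08 Cr
Training Fund Levy: 2.21% × 14,285.00 Cr = 315.70 Cr
Total: 1,859.08 Cr + 315.70 Cr = 2,174.78 Cr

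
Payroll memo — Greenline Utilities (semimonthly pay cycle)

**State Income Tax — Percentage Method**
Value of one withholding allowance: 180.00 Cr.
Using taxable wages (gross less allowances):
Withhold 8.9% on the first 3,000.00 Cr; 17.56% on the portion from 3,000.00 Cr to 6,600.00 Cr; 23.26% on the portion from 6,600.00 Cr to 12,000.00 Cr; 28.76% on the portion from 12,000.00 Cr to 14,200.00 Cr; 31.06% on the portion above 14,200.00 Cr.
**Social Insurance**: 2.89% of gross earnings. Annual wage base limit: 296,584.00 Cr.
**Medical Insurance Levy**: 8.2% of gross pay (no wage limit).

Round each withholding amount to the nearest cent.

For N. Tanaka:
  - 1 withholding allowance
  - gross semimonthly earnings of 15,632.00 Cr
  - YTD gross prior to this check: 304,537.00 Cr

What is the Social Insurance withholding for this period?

Social Insurance: YTD 304,537.00 Cr ≥ cap 296,584.00 Cr → 0.00 Cr

0.00 Cr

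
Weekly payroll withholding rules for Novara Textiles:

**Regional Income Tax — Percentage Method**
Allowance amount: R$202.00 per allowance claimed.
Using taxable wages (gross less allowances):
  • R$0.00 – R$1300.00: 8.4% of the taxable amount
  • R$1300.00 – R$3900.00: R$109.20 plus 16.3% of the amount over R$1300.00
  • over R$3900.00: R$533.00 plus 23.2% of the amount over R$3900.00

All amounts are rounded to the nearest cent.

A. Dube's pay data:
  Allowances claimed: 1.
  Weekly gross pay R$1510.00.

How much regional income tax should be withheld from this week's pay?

R$110.50

Regional Income Tax: taxable = R$1510.00 − 1×R$202.00 = R$1308.00
  R$109.20 + 16.3% × (R$1308.00 − R$1300.00) = R$109.20 + 16.3% × R$8.00 = R$110.50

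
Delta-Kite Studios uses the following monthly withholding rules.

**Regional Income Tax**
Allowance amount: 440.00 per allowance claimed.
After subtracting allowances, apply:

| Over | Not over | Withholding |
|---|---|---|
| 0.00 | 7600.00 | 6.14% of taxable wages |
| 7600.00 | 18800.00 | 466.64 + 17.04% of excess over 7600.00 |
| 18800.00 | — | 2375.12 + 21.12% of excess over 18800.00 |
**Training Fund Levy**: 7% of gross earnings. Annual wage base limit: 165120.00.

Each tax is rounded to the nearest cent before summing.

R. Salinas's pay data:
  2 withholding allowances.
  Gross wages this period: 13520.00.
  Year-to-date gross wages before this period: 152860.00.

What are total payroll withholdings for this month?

2183.66

Regional Income Tax: taxable = 13520.00 − 2×440.00 = 12640.00
  466.64 + 17.04% × (12640.00 − 7600.00) = 466.64 + 17.04% × 5040.00 = 1325.46
Training Fund Levy: cap 165120.00 − YTD 152860.00 = 12260.00 subject; 7% × 12260.00 = 858.20
Total: 1325.46 + 858.20 = 2183.66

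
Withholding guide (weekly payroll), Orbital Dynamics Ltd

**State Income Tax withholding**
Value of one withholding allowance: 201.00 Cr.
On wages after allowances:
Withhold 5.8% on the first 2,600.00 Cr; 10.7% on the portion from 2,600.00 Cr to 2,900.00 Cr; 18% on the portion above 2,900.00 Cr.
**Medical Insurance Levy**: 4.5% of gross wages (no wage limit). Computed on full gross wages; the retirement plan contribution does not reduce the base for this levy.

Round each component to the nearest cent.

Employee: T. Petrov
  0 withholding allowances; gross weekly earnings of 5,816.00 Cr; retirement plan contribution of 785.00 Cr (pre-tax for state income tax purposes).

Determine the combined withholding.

828.20 Cr

State Income Tax: taxable = 5,816.00 Cr − 785.00 Cr = 5,031.00 Cr
  182.90 Cr + 18% × (5,031.00 Cr − 2,900.00 Cr) = 182.90 Cr + 18% × 2,131.00 Cr = 566.48 Cr
Medical Insurance Levy: 4.5% × 5,816.00 Cr = 261.72 Cr
Total: 566.48 Cr + 261.72 Cr = 828.20 Cr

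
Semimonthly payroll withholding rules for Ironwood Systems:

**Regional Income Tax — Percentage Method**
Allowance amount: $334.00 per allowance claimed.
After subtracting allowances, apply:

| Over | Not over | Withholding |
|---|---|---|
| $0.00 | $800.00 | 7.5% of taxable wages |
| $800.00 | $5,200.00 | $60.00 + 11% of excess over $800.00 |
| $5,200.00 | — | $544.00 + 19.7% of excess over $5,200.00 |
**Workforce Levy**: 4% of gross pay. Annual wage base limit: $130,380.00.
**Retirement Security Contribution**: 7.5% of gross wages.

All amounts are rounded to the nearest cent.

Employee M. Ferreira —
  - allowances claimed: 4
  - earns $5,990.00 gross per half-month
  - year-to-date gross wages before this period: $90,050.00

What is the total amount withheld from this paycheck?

$1,172.79

Regional Income Tax: taxable = $5,990.00 − 4×$334.00 = $4,654.00
  $60.00 + 11% × ($4,654.00 − $800.00) = $60.00 + 11% × $3,854.00 = $483.94
Workforce Levy: 4% × $5,990.00 = $239.60
Retirement Security Contribution: 7.5% × $5,990.00 = $449.25
Total: $483.94 + $239.60 + $449.25 = $1,172.79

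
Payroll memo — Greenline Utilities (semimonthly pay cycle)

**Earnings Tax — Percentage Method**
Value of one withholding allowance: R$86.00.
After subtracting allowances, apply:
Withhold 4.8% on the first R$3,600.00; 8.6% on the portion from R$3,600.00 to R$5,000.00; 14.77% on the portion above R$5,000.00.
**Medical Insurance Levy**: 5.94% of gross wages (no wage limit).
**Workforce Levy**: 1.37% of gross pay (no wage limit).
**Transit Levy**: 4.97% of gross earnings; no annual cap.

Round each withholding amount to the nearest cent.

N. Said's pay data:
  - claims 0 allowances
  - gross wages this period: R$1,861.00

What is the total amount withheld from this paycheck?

R$317.86

Earnings Tax: taxable = R$1,861.00
  4.8% × R$1,861.00 = R$89.33
Medical Insurance Levy: 5.94% × R$1,861.00 = R$110.54
Workforce Levy: 1.37% × R$1,861.00 = R$25.50
Transit Levy: 4.97% × R$1,861.00 = R$92.49
Total: R$89.33 + R$110.54 + R$25.50 + R$92.49 = R$317.86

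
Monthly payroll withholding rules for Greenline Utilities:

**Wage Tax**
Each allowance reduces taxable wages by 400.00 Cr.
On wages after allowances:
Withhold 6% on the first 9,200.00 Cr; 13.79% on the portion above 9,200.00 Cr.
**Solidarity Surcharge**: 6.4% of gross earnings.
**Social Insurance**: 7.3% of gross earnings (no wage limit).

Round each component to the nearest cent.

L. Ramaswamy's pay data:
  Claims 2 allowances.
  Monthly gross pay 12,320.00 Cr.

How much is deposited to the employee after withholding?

Wage Tax: taxable = 12,320.00 Cr − 2×400.00 Cr = 11,520.00 Cr
  552.00 Cr + 13.79% × (11,520.00 Cr − 9,200.00 Cr) = 552.00 Cr + 13.79% × 2,320.00 Cr = 871.93 Cr
Solidarity Surcharge: 6.4% × 12,320.00 Cr = 788.48 Cr
Social Insurance: 7.3% × 12,320.00 Cr = 899.36 Cr
Total withheld: 871.93 Cr + 788.48 Cr + 899.36 Cr = 2,559.77 Cr
Net pay: 12,320.00 Cr − 2,559.77 Cr = 9,760.23 Cr

9,760.23 Cr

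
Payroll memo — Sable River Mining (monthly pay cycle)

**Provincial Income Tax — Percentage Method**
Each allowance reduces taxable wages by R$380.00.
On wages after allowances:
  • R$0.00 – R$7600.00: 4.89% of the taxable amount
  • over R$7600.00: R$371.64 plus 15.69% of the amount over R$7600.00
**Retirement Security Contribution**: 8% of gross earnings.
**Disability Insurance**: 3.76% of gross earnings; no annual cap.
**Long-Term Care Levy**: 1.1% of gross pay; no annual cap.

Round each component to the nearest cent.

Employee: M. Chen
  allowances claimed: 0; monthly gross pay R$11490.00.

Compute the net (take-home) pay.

R$9030.41

Provincial Income Tax: taxable = R$11490.00
  R$371.64 + 15.69% × (R$11490.00 − R$7600.00) = R$371.64 + 15.69% × R$3890.00 = R$981.98
Retirement Security Contribution: 8% × R$11490.00 = R$919.20
Disability Insurance: 3.76% × R$11490.00 = R$432.02
Long-Term Care Levy: 1.1% × R$11490.00 = R$126.39
Total withheld: R$981.98 + R$919.20 + R$432.02 + R$126.39 = R$2459.59
Net pay: R$11490.00 − R$2459.59 = R$9030.41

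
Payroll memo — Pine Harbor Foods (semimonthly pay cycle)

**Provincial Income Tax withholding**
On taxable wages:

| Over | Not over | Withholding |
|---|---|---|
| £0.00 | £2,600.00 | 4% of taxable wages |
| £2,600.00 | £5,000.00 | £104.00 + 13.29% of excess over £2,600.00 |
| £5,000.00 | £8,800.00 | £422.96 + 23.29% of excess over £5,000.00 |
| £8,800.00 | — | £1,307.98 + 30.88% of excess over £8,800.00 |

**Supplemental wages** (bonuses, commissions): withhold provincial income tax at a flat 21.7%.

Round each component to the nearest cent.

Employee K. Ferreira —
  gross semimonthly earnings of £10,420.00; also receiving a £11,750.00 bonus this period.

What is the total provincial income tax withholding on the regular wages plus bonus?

£4,357.99

Provincial Income Tax: taxable = £10,420.00
  £1,307.98 + 30.88% × (£10,420.00 − £8,800.00) = £1,307.98 + 30.88% × £1,620.00 = £1,808.24
Supplemental (21.7% flat on bonus): 21.7% × £11,750.00 = £2,549.75
Total provincial income tax: £1,808.24 + £2,549.75 = £4,357.99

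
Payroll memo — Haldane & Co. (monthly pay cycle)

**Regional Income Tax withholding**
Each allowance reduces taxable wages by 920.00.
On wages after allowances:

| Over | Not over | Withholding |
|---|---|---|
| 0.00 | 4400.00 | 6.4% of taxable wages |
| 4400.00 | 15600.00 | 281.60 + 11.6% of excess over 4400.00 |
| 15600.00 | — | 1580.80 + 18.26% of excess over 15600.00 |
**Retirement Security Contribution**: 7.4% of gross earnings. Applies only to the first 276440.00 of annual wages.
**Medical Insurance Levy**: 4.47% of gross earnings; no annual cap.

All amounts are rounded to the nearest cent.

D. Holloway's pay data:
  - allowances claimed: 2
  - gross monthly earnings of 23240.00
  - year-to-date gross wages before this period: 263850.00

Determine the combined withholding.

Regional Income Tax: taxable = 23240.00 − 2×920.00 = 21400.00
  1580.80 + 18.26% × (21400.00 − 15600.00) = 1580.80 + 18.26% × 5800.00 = 2639.88
Retirement Security Contribution: cap 276440.00 − YTD 263850.00 = 12590.00 subject; 7.4% × 12590.00 = 931.66
Medical Insurance Levy: 4.47% × 23240.00 = 1038.83
Total: 2639.88 + 931.66 + 1038.83 = 4610.37

4610.37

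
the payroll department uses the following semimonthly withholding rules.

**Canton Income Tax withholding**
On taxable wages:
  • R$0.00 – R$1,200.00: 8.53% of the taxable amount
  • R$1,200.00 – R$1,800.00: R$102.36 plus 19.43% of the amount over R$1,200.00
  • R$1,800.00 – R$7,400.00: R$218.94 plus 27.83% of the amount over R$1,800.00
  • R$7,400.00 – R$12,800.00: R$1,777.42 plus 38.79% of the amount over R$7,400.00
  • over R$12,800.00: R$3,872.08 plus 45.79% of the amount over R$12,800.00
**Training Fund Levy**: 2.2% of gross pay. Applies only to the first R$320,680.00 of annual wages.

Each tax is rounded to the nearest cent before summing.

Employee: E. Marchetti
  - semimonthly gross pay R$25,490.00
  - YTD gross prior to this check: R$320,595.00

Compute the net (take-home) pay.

R$15,805.30

Canton Income Tax: taxable = R$25,490.00
  R$3,872.08 + 45.79% × (R$25,490.00 − R$12,800.00) = R$3,872.08 + 45.79% × R$12,690.00 = R$9,682.83
Training Fund Levy: cap R$320,680.00 − YTD R$320,595.00 = R$85.00 subject; 2.2% × R$85.00 = R$1.87
Total withheld: R$9,682.83 + R$1.87 = R$9,684.70
Net pay: R$25,490.00 − R$9,684.70 = R$15,805.30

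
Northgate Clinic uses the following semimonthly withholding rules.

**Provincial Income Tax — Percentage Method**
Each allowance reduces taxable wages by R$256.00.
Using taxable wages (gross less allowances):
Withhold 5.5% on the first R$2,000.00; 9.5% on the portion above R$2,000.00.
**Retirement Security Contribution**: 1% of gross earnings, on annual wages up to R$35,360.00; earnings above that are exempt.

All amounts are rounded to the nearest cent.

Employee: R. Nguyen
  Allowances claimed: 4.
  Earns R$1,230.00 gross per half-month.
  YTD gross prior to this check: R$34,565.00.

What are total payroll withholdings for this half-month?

R$19.28

Provincial Income Tax: taxable = R$1,230.00 − 4×R$256.00 = R$206.00
  5.5% × R$206.00 = R$11.33
Retirement Security Contribution: cap R$35,360.00 − YTD R$34,565.00 = R$795.00 subject; 1% × R$795.00 = R$7.95
Total: R$11.33 + R$7.95 = R$19.28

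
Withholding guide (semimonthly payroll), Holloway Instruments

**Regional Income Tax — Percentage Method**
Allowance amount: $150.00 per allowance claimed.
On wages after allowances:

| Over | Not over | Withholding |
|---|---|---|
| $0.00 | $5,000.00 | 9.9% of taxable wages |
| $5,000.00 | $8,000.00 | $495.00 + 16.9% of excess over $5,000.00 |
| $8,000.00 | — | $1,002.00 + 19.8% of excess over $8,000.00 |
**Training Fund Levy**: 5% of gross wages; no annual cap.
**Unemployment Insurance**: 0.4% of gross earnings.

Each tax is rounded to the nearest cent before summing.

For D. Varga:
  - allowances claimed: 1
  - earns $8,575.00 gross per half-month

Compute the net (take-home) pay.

$7,025.80

Regional Income Tax: taxable = $8,575.00 − 1×$150.00 = $8,425.00
  $1,002.00 + 19.8% × ($8,425.00 − $8,000.00) = $1,002.00 + 19.8% × $425.00 = $1,086.15
Training Fund Levy: 5% × $8,575.00 = $428.75
Unemployment Insurance: 0.4% × $8,575.00 = $34.30
Total withheld: $1,086.15 + $428.75 + $34.30 = $1,549.20
Net pay: $8,575.00 − $1,549.20 = $7,025.80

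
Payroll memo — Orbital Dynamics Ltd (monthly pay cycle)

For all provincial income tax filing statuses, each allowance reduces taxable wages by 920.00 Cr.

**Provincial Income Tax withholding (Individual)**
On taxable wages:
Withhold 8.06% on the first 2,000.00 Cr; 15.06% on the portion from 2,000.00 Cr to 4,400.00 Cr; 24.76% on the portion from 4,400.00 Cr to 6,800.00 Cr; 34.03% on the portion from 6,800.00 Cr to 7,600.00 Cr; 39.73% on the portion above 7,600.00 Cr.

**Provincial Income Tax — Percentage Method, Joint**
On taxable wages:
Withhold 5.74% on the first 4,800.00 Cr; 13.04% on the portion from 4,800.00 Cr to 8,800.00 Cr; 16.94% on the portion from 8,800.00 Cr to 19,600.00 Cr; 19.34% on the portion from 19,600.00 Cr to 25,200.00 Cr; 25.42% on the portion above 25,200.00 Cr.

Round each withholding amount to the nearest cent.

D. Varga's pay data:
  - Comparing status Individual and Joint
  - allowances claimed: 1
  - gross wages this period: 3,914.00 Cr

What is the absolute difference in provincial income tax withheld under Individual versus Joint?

139.04 Cr

Provincial Income Tax (Individual): taxable = 3,914.00 Cr − 1×920.00 Cr = 2,994.00 Cr
  161.20 Cr + 15.06% × (2,994.00 Cr − 2,000.00 Cr) = 161.20 Cr + 15.06% × 994.00 Cr = 310.90 Cr
Provincial Income Tax (Joint): taxable = 3,914.00 Cr − 1×920.00 Cr = 2,994.00 Cr
  5.74% × 2,994.00 Cr = 171.86 Cr
Difference: |310.90 Cr − 171.86 Cr| = 139.04 Cr (higher under Individual)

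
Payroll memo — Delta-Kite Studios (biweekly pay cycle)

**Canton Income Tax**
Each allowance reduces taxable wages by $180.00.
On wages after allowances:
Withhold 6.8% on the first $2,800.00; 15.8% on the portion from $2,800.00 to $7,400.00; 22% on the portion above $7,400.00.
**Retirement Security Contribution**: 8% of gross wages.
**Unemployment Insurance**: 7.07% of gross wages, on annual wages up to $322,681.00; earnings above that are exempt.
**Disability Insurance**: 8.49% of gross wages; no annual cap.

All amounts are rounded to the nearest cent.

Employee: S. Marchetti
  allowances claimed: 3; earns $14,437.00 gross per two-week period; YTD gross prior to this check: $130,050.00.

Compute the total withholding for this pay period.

Canton Income Tax: taxable = $14,437.00 − 3×$180.00 = $13,897.00
  $917.20 + 22% × ($13,897.00 − $7,400.00) = $917.20 + 22% × $6,497.00 = $2,346.54
Retirement Security Contribution: 8% × $14,437.00 = $1,154.96
Unemployment Insurance: 7.07% × $14,437.00 = $1,020.70
Disability Insurance: 8.49% × $14,437.00 = $1,225.70
Total: $2,346.54 + $1,154.96 + $1,020.70 + $1,225.70 = $5,747.90

$5,747.90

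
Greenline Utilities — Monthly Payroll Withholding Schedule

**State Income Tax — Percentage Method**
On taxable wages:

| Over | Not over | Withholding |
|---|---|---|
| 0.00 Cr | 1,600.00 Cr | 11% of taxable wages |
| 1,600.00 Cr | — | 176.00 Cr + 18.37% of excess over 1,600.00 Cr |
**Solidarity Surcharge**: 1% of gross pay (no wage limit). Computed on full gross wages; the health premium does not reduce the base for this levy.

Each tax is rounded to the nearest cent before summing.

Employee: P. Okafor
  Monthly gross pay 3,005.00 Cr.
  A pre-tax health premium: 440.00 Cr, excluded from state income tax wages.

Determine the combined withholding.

383.32 Cr

State Income Tax: taxable = 3,005.00 Cr − 440.00 Cr = 2,565.00 Cr
  176.00 Cr + 18.37% × (2,565.00 Cr − 1,600.00 Cr) = 176.00 Cr + 18.37% × 965.00 Cr = 353.27 Cr
Solidarity Surcharge: 1% × 3,005.00 Cr = 30.05 Cr
Total: 353.27 Cr + 30.05 Cr = 383.32 Cr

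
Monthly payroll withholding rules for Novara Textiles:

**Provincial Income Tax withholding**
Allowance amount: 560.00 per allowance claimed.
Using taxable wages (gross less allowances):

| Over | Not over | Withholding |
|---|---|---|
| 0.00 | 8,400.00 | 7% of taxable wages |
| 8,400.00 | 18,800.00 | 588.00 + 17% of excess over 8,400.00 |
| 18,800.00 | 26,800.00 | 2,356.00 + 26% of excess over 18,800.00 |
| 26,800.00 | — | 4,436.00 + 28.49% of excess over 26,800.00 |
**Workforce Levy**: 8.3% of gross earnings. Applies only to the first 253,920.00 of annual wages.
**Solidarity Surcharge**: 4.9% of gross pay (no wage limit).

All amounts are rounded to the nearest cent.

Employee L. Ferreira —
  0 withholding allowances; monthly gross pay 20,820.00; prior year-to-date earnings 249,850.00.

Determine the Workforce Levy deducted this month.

Workforce Levy: cap 253,920.00 − YTD 249,850.00 = 4,070.00 subject; 8.3% × 4,070.00 = 337.81

337.81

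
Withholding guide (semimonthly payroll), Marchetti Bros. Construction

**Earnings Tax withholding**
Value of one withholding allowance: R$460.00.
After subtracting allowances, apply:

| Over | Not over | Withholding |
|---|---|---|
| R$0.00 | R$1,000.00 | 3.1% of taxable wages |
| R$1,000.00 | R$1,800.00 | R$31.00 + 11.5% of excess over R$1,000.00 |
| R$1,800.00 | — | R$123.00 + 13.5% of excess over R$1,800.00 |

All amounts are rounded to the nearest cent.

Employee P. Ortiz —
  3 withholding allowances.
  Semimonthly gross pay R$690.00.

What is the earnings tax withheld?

Earnings Tax: taxable = R$690.00 − 3×R$460.00 = R$-690.00
  Taxable ≤ 0 → R$0.00

R$0.00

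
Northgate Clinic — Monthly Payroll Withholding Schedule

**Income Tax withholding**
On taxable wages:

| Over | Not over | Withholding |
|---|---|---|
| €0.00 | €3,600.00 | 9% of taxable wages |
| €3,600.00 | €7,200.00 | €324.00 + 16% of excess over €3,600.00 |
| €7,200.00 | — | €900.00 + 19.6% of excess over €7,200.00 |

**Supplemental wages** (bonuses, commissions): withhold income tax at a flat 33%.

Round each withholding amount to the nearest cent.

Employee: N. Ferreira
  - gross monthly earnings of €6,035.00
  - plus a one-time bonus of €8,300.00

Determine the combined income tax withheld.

€3,452.60

Income Tax: taxable = €6,035.00
  €324.00 + 16% × (€6,035.00 − €3,600.00) = €324.00 + 16% × €2,435.00 = €713.60
Supplemental (33% flat on bonus): 33% × €8,300.00 = €2,739.00
Total income tax: €713.60 + €2,739.00 = €3,452.60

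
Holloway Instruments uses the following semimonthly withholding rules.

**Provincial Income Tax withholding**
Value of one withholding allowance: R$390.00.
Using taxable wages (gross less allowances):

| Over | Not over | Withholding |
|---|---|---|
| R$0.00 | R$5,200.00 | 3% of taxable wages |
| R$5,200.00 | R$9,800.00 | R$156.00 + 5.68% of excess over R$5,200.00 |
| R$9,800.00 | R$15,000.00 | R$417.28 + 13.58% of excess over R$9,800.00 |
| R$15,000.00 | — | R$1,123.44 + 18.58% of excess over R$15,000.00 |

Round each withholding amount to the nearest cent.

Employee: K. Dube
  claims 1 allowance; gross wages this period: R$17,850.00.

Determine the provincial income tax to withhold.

R$1,580.51

Provincial Income Tax: taxable = R$17,850.00 − 1×R$390.00 = R$17,460.00
  R$1,123.44 + 18.58% × (R$17,460.00 − R$15,000.00) = R$1,123.44 + 18.58% × R$2,460.00 = R$1,580.51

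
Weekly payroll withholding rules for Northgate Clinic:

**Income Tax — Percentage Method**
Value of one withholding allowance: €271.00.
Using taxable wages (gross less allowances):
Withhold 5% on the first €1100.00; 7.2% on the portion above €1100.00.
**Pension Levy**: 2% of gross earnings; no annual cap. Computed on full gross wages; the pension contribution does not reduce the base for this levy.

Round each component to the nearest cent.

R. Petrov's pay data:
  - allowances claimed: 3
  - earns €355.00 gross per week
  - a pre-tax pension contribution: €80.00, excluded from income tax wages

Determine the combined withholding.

€7.10

Income Tax: taxable = €355.00 − €80.00 − 3×€271.00 = €-538.00
  Taxable ≤ 0 → €0.00
Pension Levy: 2% × €355.00 = €7.10
Total: €0.00 + €7.10 = €7.10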